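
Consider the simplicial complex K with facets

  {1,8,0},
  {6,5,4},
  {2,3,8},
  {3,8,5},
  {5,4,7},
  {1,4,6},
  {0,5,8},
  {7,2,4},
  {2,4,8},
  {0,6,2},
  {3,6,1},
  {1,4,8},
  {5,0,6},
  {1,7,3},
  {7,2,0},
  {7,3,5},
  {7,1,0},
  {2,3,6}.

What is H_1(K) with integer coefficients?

H_1 = Z^2.

Take the total order 0 < 1 < 2 < 3 < 4 < 5 < 6 < 7 < 8 on the vertex set. Then K (dimension 2) consists of the simplices:

  0-simplices (9): [0], [1], [2], [3], [4], [5], [6], [7], [8]
  1-simplices (27): (27 of them)
  2-simplices (18): [0,1,7], [0,1,8], [0,2,6], [0,2,7], [0,5,6], [0,5,8], [1,3,6], [1,3,7], [1,4,6], [1,4,8], [2,3,6], [2,3,8], [2,4,7], [2,4,8], [3,5,7], [3,5,8], [4,5,6], [4,5,7]

so the chain groups are C_0 ≅ Z^9, C_1 ≅ Z^27, C_2 ≅ Z^18.

The boundary map ∂_1: C_1 → C_0 maps an edge to its endpoints' difference, ∂[p,q] = q − p. For instance
  ∂[1,8] = [8] − [1].
As a 9×27 matrix over Z this has rank 8, with invariant factors (1,1,1,1,1,1,1,1).

∂_2: C_2 → C_1 maps a triangle to the signed sum of its edges. For instance
  ∂[2,4,7] = [4,7] − [2,7] + [2,4],
  ∂[2,4,8] = [4,8] − [2,8] + [2,4].
The resulting 27×18 matrix has rank 17, and its Smith normal form has invariant factors (1,1,1,1,1,1,1,1,1,1,1,1,1,1,1,1,1).

From H_k ≅ ker(∂_k) / im(∂_{k+1}) we obtain:

  H_1: rank ker ∂_1 − rank ∂_2 = (27 − 8) − 17 = 2, and the invariant factors of ∂_2 are all 1, so H_1 ≅ Z^2.

(K is a triangulation of the torus T^2.)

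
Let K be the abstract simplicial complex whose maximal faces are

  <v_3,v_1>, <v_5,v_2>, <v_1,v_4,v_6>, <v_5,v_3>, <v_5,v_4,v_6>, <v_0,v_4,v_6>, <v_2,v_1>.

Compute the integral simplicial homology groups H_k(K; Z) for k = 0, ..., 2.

Take the total order v_0 < v_1 < v_2 < v_3 < v_4 < v_5 < v_6 on the vertex set. Then K (dimension 2) consists of the simplices:

  0-simplices (7): [v_0], [v_1], [v_2], [v_3], [v_4], [v_5], [v_6]
  1-simplices (11): [v_0,v_4], [v_0,v_6], [v_1,v_2], [v_1,v_3], [v_1,v_4], [v_1,v_6], [v_2,v_5], [v_3,v_5], [v_4,v_5], [v_4,v_6], [v_5,v_6]
  2-simplices (3): [v_0,v_4,v_6], [v_1,v_4,v_6], [v_4,v_5,v_6]

Hence C_0 ≅ Z^7, C_1 ≅ Z^11, C_2 ≅ Z^3.

The boundary map ∂_1: C_1 → C_0 sends each edge [p,q] (with p < q) to q − p. For instance
  ∂[v_4,v_5] = [v_5] − [v_4].
The resulting 7×11 matrix has rank 6, and its Smith normal form has invariant factors (1,1,1,1,1,1).

Boundary ∂_2: C_2 → C_1 acts by ∂[p,q,r] = [q,r] − [p,r] + [p,q]. For instance
  ∂[v_1,v_4,v_6] = [v_4,v_6] − [v_1,v_6] + [v_1,v_4],
  ∂[v_4,v_5,v_6] = [v_5,v_6] − [v_4,v_6] + [v_4,v_5].
As a 11×3 matrix over Z this has rank 3, with invariant factors (1,1,1).

Now H_k = ker ∂_k / im ∂_{k+1}, so:

  H_0: rank C_0 − rank ∂_1 = 7 − 6 = 1, and the invariant factors of ∂_1 are all 1, so H_0 ≅ Z.
  H_1: rank ker ∂_1 − rank ∂_2 = (11 − 6) − 3 = 2, and the invariant factors of ∂_2 are all 1, so H_1 ≅ Z^2.
  H_2: rank ker ∂_2 − rank ∂_3 = (3 − 3) − 0 = 0, and there is no ∂_3, so H_2 ≅ 0.

H_0 = Z,  H_1 = Z^2,  H_2 = 0.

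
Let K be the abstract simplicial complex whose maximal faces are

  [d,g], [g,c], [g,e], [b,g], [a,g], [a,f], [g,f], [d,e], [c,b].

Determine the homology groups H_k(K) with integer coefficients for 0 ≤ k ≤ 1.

Fix the vertex order a < b < c < d < e < f < g and write every simplex with vertices in increasing order. Then dim K = 1 and the simplices of K are:

  0-simplices (7): a, b, c, d, e, f, g
  1-simplices (9): af, ag, bc, bg, cg, de, dg, eg, fg

giving chain groups C_0 ≅ Z^7, C_1 ≅ Z^9.

The boundary map ∂_1: C_1 → C_0 maps an edge to its endpoints' difference, ∂[p,q] = q − p. For instance
  ∂cg = g − c.
The resulting 7×9 matrix has rank 6, and its Smith normal form has invariant factors (1,1,1,1,1,1).

Now H_k = ker ∂_k / im ∂_{k+1}, so:

  H_0: rank C_0 − rank ∂_1 = 7 − 6 = 1, and the invariant factors of ∂_1 are all 1, so H_0 = Z.
  H_1: rank ker ∂_1 − rank ∂_2 = (9 − 6) − 0 = 3, and there is no ∂_2, so H_1 = Z^3.

As a check, the Euler characteristic is 7 − 9 = -2, which agrees with 1 − 3 = -2.

H_0 ≅ Z,  H_1 ≅ Z^3.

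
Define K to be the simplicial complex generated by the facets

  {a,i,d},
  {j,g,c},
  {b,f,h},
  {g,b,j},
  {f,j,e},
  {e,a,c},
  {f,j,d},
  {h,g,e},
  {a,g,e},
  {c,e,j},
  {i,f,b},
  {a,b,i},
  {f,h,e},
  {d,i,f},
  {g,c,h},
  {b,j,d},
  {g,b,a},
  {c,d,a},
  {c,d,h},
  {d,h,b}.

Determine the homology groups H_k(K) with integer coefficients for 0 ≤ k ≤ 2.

Fix the vertex order a < b < c < d < e < f < g < h < i < j and write every simplex with vertices in increasing order. Then dim K = 2 and the simplices of K are:

  0-simplices (10): a, b, c, d, e, f, g, h, i, j
  1-simplices (30): ab, ac, ad, ae, ag, ai, bd, bf, bg, bh, bi, bj, cd, ce, cg, ch, cj, df, dh, di, dj, ef, eg, eh, ej, fh, fi, fj, gh, gj
  2-simplices (20): abg, abi, acd, ace, adi, aeg, bdh, bdj, bfh, bfi, bgj, cdh, cej, cgh, cgj, dfi, dfj, efh, efj, egh

Hence C_0 ≅ Z^10, C_1 ≅ Z^30, C_2 ≅ Z^20.

The boundary map ∂_1: C_1 → C_0 sends each edge [p,q] (with p < q) to q − p. For instance
  ∂cg = g − c.
As a 10×30 matrix over Z this has rank 9, with invariant factors (1,1,1,1,1,1,1,1,1).

The boundary map ∂_2: C_2 → C_1 maps a triangle to the signed sum of its edges. For instance
  ∂abi = bi − ai + ab,
  ∂acd = cd − ad + ac.
The resulting 30×20 matrix has rank 20, and its Smith normal form has invariant factors (1,1,1,1,1,1,1,1,1,1,1,1,1,1,1,1,1,1,1,2).

Computing H_k = (kernel of ∂_k) / (image of ∂_{k+1}):

  H_0: rank C_0 − rank ∂_1 = 10 − 9 = 1, and the invariant factors of ∂_1 are all 1, so H_0 = Z.
  H_1: rank ker ∂_1 − rank ∂_2 = (30 − 9) − 20 = 1, and ∂_2 has invariant factor 2 > 1, so H_1 = Z ⊕ Z/2Z.
  H_2: rank ker ∂_2 − rank ∂_3 = (20 − 20) − 0 = 0, and there is no ∂_3, so H_2 = 0.

As a check, the Euler characteristic is 10 − 30 + 20 = 0, which agrees with 1 − 1 + 0 = 0.

H_0 = Z,  H_1 = Z ⊕ Z/2Z,  H_2 = 0.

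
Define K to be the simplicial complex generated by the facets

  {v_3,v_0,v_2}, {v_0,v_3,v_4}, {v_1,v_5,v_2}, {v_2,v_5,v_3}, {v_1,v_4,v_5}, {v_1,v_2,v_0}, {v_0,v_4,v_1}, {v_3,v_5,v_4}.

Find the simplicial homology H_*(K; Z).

H_0 = Z,  H_1 = 0,  H_2 = Z.

Take the total order v_0 < v_1 < v_2 < v_3 < v_4 < v_5 on the vertex set. Then K (dimension 2) consists of the simplices:

  0-simplices (6): [v_0], [v_1], [v_2], [v_3], [v_4], [v_5]
  1-simplices (12): [v_0,v_1], [v_0,v_2], [v_0,v_3], [v_0,v_4], [v_1,v_2], [v_1,v_4], [v_1,v_5], [v_2,v_3], [v_2,v_5], [v_3,v_4], [v_3,v_5], [v_4,v_5]
  2-simplices (8): [v_0,v_1,v_2], [v_0,v_1,v_4], [v_0,v_2,v_3], [v_0,v_3,v_4], [v_1,v_2,v_5], [v_1,v_4,v_5], [v_2,v_3,v_5], [v_3,v_4,v_5]

Hence C_0 ≅ Z^6, C_1 ≅ Z^12, C_2 ≅ Z^8.

∂_1: C_1 → C_0 sends each edge [p,q] (with p < q) to q − p.
The 6×12 boundary matrix has rank 5 and Smith normal form diag(1,1,1,1,1).

∂_2: C_2 → C_1 sends each 2-simplex [p,q,r] to [q,r] − [p,r] + [p,q]. For instance
  ∂[v_2,v_3,v_5] = [v_3,v_5] − [v_2,v_5] + [v_2,v_3],
  ∂[v_0,v_1,v_4] = [v_1,v_4] − [v_0,v_4] + [v_0,v_1].
As a 12×8 matrix over Z this has rank 7, with invariant factors (1,1,1,1,1,1,1).

Computing H_k = (kernel of ∂_k) / (image of ∂_{k+1}):

  H_0: rank C_0 − rank ∂_1 = 6 − 5 = 1, and the invariant factors of ∂_1 are all 1, so H_0 = Z.
  H_1: rank ker ∂_1 − rank ∂_2 = (12 − 5) − 7 = 0, and the invariant factors of ∂_2 are all 1, so H_1 = 0.
  H_2: rank ker ∂_2 − rank ∂_3 = (8 − 7) − 0 = 1, and there is no ∂_3, so H_2 = Z.

(K is a triangulation of the 2-sphere S^2.)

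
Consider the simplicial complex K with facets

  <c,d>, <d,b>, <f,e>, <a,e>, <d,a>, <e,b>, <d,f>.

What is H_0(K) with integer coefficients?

Fix the vertex order a < b < c < d < e < f and write every simplex with vertices in increasing order. Then dim K = 1 and the simplices of K are:

  0-simplices (6): a, b, c, d, e, f
  1-simplices (7): ad, ae, bd, be, cd, df, ef

Hence C_0 ≅ Z^6, C_1 ≅ Z^7.

∂_1: C_1 → C_0 sends each edge [p,q] (with p < q) to q − p.
This gives a 6×7 integer matrix of rank 5; reducing to Smith normal form yields diagonal entries (1,1,1,1,1).

From H_k ≅ ker(∂_k) / im(∂_{k+1}) we obtain:

  H_0: rank C_0 − rank ∂_1 = 6 − 5 = 1, and the invariant factors of ∂_1 are all 1, so H_0 = Z.

H_0 = Z.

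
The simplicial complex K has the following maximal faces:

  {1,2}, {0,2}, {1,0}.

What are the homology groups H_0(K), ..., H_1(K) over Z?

H_0 ≅ Z,  H_1 ≅ Z.

K has 3 vertices, 3 edges.
rank ∂_0 = 0, rank ∂_1 = 2 ⇒ b_0 = 3 − 0 − 2 = 1; all invariant factors of ∂_1 are 1 so no torsion. So H_0 ≅ Z.
rank ∂_1 = 2, rank ∂_2 = 0 ⇒ b_1 = 3 − 2 − 0 = 1. So H_1 ≅ Z.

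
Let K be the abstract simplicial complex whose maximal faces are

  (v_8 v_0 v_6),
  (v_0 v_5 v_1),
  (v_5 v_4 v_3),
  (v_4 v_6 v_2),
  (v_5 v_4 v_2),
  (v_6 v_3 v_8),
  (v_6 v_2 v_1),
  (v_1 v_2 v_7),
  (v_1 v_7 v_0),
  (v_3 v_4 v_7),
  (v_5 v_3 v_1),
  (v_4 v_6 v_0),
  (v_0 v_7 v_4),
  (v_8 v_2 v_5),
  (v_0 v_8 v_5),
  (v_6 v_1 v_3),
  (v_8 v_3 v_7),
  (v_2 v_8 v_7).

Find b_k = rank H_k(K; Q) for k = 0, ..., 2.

Fix the vertex order v_0 < v_1 < v_2 < v_3 < v_4 < v_5 < v_6 < v_7 < v_8 and write every simplex with vertices in increasing order. Then dim K = 2 and the simplices of K are:

  0-simplices (9): [v_0], [v_1], [v_2], [v_3], [v_4], [v_5], [v_6], [v_7], [v_8]
  1-simplices (27): (27 of them)
  2-simplices (18): (18 of them)

giving chain groups C_0 ≅ Z^9, C_1 ≅ Z^27, C_2 ≅ Z^18.

∂_1: C_1 → C_0 is given by ∂[p,q] = [q] − [p].
The 9×27 boundary matrix has rank 8 and Smith normal form diag(1,1,1,1,1,1,1,1).

The boundary map ∂_2: C_2 → C_1 maps a triangle to the signed sum of its edges. For instance
  ∂[v_1,v_2,v_6] = [v_2,v_6] − [v_1,v_6] + [v_1,v_2],
  ∂[v_1,v_3,v_5] = [v_3,v_5] − [v_1,v_5] + [v_1,v_3].
The resulting 27×18 matrix has rank 17, and its Smith normal form has invariant factors (1,1,1,1,1,1,1,1,1,1,1,1,1,1,1,1,1).

Reading off H_k = ker ∂_k / im ∂_{k+1}:

  H_0: rank C_0 − rank ∂_1 = 9 − 8 = 1, and the invariant factors of ∂_1 are all 1, so H_0 ≅ Z.
  H_1: rank ker ∂_1 − rank ∂_2 = (27 − 8) − 17 = 2, and the invariant factors of ∂_2 are all 1, so H_1 ≅ Z^2.
  H_2: rank ker ∂_2 − rank ∂_3 = (18 − 17) − 0 = 1, and there is no ∂_3, so H_2 ≅ Z.

As a check, the Euler characteristic is 9 − 27 + 18 = 0, which agrees with 1 − 2 + 1 = 0.

Hence the Betti numbers are b_0 = 1, b_1 = 2, b_2 = 1.

b_0 = 1, b_1 = 2, b_2 = 1.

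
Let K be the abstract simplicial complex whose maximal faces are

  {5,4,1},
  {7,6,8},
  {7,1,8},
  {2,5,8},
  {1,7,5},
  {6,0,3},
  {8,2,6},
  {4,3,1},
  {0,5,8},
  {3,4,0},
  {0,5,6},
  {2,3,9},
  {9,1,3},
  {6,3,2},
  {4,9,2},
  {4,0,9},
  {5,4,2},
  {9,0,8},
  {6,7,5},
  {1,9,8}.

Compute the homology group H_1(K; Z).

Fix the vertex order 0 < 1 < 2 < 3 < 4 < 5 < 6 < 7 < 8 < 9 and write every simplex with vertices in increasing order. Then dim K = 2 and the simplices of K are:

  0-simplices (10): [0], [1], [2], [3], [4], [5], [6], [7], [8], [9]
  1-simplices (30): (30 of them)
  2-simplices (20): (20 of them)

so the chain groups are C_0 ≅ Z^10, C_1 ≅ Z^30, C_2 ≅ Z^20.

Boundary ∂_1: C_1 → C_0 is given by ∂[p,q] = [q] − [p]. For instance
  ∂[8,9] = [9] − [8].
The 10×30 boundary matrix has rank 9 and Smith normal form diag(1,1,1,1,1,1,1,1,1).

The boundary map ∂_2: C_2 → C_1 sends each 2-simplex [p,q,r] to [q,r] − [p,r] + [p,q]. For instance
  ∂[1,4,5] = [4,5] − [1,5] + [1,4],
  ∂[1,7,8] = [7,8] − [1,8] + [1,7].
The resulting 30×20 matrix has rank 20, and its Smith normal form has invariant factors (1,1,1,1,1,1,1,1,1,1,1,1,1,1,1,1,1,1,1,2).

Now H_k = ker ∂_k / im ∂_{k+1}, so:

  H_1: rank ker ∂_1 − rank ∂_2 = (30 − 9) − 20 = 1, and ∂_2 has invariant factor 2 > 1, so H_1 = Z × Z/2.

H_1 = Z × Z/2.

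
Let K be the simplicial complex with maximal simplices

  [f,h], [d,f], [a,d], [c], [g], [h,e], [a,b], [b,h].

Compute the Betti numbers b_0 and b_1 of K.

K has 8 vertices, 6 edges.
rank ∂_0 = 0, rank ∂_1 = 5 ⇒ b_0 = 8 − 0 − 5 = 3; all invariant factors of ∂_1 are 1 so no torsion. So H_0 = Z^3.
rank ∂_1 = 5, rank ∂_2 = 0 ⇒ b_1 = 6 − 5 − 0 = 1. So H_1 = Z.

b_0 = 3, b_1 = 1.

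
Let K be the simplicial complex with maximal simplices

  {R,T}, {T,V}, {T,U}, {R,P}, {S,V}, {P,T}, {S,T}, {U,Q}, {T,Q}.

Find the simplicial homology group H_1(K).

We work with the vertex ordering P < Q < R < S < T < U < V. The simplices of K, each written with vertices in increasing order, are:

  0-simplices (7): P, Q, R, S, T, U, V
  1-simplices (9): PR, PT, QT, QU, RT, ST, SV, TU, TV

so the chain groups are C_0 ≅ Z^7, C_1 ≅ Z^9.

∂_1: C_1 → C_0 is given by ∂[p,q] = [q] − [p]. For instance
  ∂TU = U − T.
The 7×9 boundary matrix has rank 6 and Smith normal form diag(1,1,1,1,1,1).

Reading off H_k = ker ∂_k / im ∂_{k+1}:

  H_1: rank ker ∂_1 − rank ∂_2 = (9 − 6) − 0 = 3, and there is no ∂_2, so H_1 ≅ Z^3.

H_1 ≅ Z^3.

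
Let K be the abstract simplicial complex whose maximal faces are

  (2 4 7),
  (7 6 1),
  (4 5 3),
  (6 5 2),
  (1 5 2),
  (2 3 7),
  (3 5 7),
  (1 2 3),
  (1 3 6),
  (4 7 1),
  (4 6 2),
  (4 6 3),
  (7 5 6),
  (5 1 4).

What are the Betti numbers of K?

We work with the vertex ordering 1 < 2 < 3 < 4 < 5 < 6 < 7. The simplices of K, each written with vertices in increasing order, are:

  0-simplices (7): [1], [2], [3], [4], [5], [6], [7]
  1-simplices (21): [1,2], [1,3], [1,4], [1,5], [1,6], [1,7], [2,3], [2,4], [2,5], [2,6], [2,7], [3,4], [3,5], [3,6], [3,7], [4,5], [4,6], [4,7], [5,6], [5,7], [6,7]
  2-simplices (14): [1,2,3], [1,2,5], [1,3,6], [1,4,5], [1,4,7], [1,6,7], [2,3,7], [2,4,6], [2,4,7], [2,5,6], [3,4,5], [3,4,6], [3,5,7], [5,6,7]

so the chain groups are C_0 ≅ Z^7, C_1 ≅ Z^21, C_2 ≅ Z^14.

Boundary ∂_1: C_1 → C_0 sends each edge [p,q] (with p < q) to q − p.
The resulting 7×21 matrix has rank 6, and its Smith normal form has invariant factors (1,1,1,1,1,1).

The boundary map ∂_2: C_2 → C_1 sends each 2-simplex [p,q,r] to [q,r] − [p,r] + [p,q]. For instance
  ∂[3,5,7] = [5,7] − [3,7] + [3,5],
  ∂[1,4,5] = [4,5] − [1,5] + [1,4].
This gives a 21×14 integer matrix of rank 13; reducing to Smith normal form yields diagonal entries (1,1,1,1,1,1,1,1,1,1,1,1,1).

From H_k ≅ ker(∂_k) / im(∂_{k+1}) we obtain:

  H_0: rank C_0 − rank ∂_1 = 7 − 6 = 1, and the invariant factors of ∂_1 are all 1, so H_0 ≅ Z.
  H_1: rank ker ∂_1 − rank ∂_2 = (21 − 6) − 13 = 2, and the invariant factors of ∂_2 are all 1, so H_1 ≅ Z^2.
  H_2: rank ker ∂_2 − rank ∂_3 = (14 − 13) − 0 = 1, and there is no ∂_3, so H_2 ≅ Z.

As a check, the Euler characteristic is 7 − 21 + 14 = 0, which agrees with 1 − 2 + 1 = 0.

Hence the Betti numbers are b_0 = 1, b_1 = 2, b_2 = 1.

b_0 = 1, b_1 = 2, b_2 = 1.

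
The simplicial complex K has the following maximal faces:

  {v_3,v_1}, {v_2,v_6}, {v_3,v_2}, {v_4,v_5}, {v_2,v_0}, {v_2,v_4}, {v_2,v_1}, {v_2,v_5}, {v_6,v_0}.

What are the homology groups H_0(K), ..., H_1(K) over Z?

Fix the vertex order v_0 < v_1 < v_2 < v_3 < v_4 < v_5 < v_6 and write every simplex with vertices in increasing order. Then dim K = 1 and the simplices of K are:

  0-simplices (7): [v_0], [v_1], [v_2], [v_3], [v_4], [v_5], [v_6]
  1-simplices (9): [v_0,v_2], [v_0,v_6], [v_1,v_2], [v_1,v_3], [v_2,v_3], [v_2,v_4], [v_2,v_5], [v_2,v_6], [v_4,v_5]

giving chain groups C_0 ≅ Z^7, C_1 ≅ Z^9.

∂_1: C_1 → C_0 sends each edge [p,q] (with p < q) to q − p. For instance
  ∂[v_4,v_5] = [v_5] − [v_4].
The resulting 7×9 matrix has rank 6, and its Smith normal form has invariant factors (1,1,1,1,1,1).

Computing H_k = (kernel of ∂_k) / (image of ∂_{k+1}):

  H_0: rank C_0 − rank ∂_1 = 7 − 6 = 1, and the invariant factors of ∂_1 are all 1, so H_0 ≅ Z.
  H_1: rank ker ∂_1 − rank ∂_2 = (9 − 6) − 0 = 3, and there is no ∂_2, so H_1 ≅ Z^3.

H_0 = Z,  H_1 = Z^3.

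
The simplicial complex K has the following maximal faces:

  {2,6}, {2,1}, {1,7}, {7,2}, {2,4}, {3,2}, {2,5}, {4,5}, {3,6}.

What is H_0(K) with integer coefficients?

H_0 = Z.

Order the vertices as 1 < 2 < 3 < 4 < 5 < 6 < 7. Listing each simplex with vertices in this order, K has dimension 1 with simplices:

  0-simplices (7): [1], [2], [3], [4], [5], [6], [7]
  1-simplices (9): [1,2], [1,7], [2,3], [2,4], [2,5], [2,6], [2,7], [3,6], [4,5]

giving chain groups C_0 ≅ Z^7, C_1 ≅ Z^9.

Boundary ∂_1: C_1 → C_0 is given by ∂[p,q] = [q] − [p].
The 7×9 boundary matrix has rank 6 and Smith normal form diag(1,1,1,1,1,1).

Now H_k = ker ∂_k / im ∂_{k+1}, so:

  H_0: rank C_0 − rank ∂_1 = 7 − 6 = 1, and the invariant factors of ∂_1 are all 1, so H_0 = Z.

(K is a triangulation of a wedge of 3 circles.)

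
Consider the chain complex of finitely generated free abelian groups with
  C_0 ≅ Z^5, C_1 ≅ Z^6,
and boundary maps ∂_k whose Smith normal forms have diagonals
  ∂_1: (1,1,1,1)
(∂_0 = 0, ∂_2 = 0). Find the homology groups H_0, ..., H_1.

H_0 = Z,  H_1 = Z^2.

H_0: b_0 = 5 − 0 − 4 = 1; torsion from ∂_1 factors > 1: none. So H_0 = Z.
H_1: b_1 = 6 − 4 − 0 = 2; torsion from ∂_2 factors > 1: none. So H_1 = Z^2.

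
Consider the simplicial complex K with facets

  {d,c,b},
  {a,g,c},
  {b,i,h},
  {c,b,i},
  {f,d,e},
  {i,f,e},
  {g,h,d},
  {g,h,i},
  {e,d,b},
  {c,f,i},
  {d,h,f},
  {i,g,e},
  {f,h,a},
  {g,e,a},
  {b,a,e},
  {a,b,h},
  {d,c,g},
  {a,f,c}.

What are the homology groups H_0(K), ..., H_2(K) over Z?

Order the vertices as a < b < c < d < e < f < g < h < i. Listing each simplex with vertices in this order, K has dimension 2 with simplices:

  0-simplices (9): a, b, c, d, e, f, g, h, i
  1-simplices (27): ab, ac, ae, af, ag, ah, bc, bd, be, bh, bi, cd, cf, cg, ci, de, df, dg, dh, ef, eg, ei, fh, fi, gh, gi, hi
  2-simplices (18): abe, abh, acf, acg, aeg, afh, bcd, bci, bde, bhi, cdg, cfi, def, dfh, dgh, efi, egi, ghi

Hence C_0 ≅ Z^9, C_1 ≅ Z^27, C_2 ≅ Z^18.

Boundary ∂_1: C_1 → C_0 sends each edge [p,q] (with p < q) to q − p. For instance
  ∂cf = f − c.
The resulting 9×27 matrix has rank 8, and its Smith normal form has invariant factors (1,1,1,1,1,1,1,1).

The boundary map ∂_2: C_2 → C_1 acts by ∂[p,q,r] = [q,r] − [p,r] + [p,q]. For instance
  ∂aeg = eg − ag + ae,
  ∂efi = fi − ei + ef.
The 27×18 boundary matrix has rank 17 and Smith normal form diag(1,1,1,1,1,1,1,1,1,1,1,1,1,1,1,1,1).

Now H_k = ker ∂_k / im ∂_{k+1}, so:

  H_0: rank C_0 − rank ∂_1 = 9 − 8 = 1, and the invariant factors of ∂_1 are all 1, so H_0 = Z.
  H_1: rank ker ∂_1 − rank ∂_2 = (27 − 8) − 17 = 2, and the invariant factors of ∂_2 are all 1, so H_1 = Z^2.
  H_2: rank ker ∂_2 − rank ∂_3 = (18 − 17) − 0 = 1, and there is no ∂_3, so H_2 = Z.

(K is a triangulation of the torus T^2.)

H_0 ≅ Z,  H_1 ≅ Z^2,  H_2 ≅ Z.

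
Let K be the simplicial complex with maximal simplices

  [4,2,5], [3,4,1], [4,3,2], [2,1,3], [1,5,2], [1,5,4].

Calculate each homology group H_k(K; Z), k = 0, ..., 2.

Fix the vertex order 1 < 2 < 3 < 4 < 5 and write every simplex with vertices in increasing order. Then dim K = 2 and the simplices of K are:

  0-simplices (5): [1], [2], [3], [4], [5]
  1-simplices (9): [1,2], [1,3], [1,4], [1,5], [2,3], [2,4], [2,5], [3,4], [4,5]
  2-simplices (6): [1,2,3], [1,2,5], [1,3,4], [1,4,5], [2,3,4], [2,4,5]

so the chain groups are C_0 ≅ Z^5, C_1 ≅ Z^9, C_2 ≅ Z^6.

The boundary map ∂_1: C_1 → C_0 maps an edge to its endpoints' difference, ∂[p,q] = q − p. For instance
  ∂[2,5] = [5] − [2].
The 5×9 boundary matrix has rank 4 and Smith normal form diag(1,1,1,1).

The boundary map ∂_2: C_2 → C_1 sends each 2-simplex [p,q,r] to [q,r] − [p,r] + [p,q]. For instance
  ∂[1,4,5] = [4,5] − [1,5] + [1,4],
  ∂[1,2,3] = [2,3] − [1,3] + [1,2].
This gives a 9×6 integer matrix of rank 5; reducing to Smith normal form yields diagonal entries (1,1,1,1,1).

Now H_k = ker ∂_k / im ∂_{k+1}, so:

  H_0: rank C_0 − rank ∂_1 = 5 − 4 = 1, and the invariant factors of ∂_1 are all 1, so H_0 = Z.
  H_1: rank ker ∂_1 − rank ∂_2 = (9 − 4) − 5 = 0, and the invariant factors of ∂_2 are all 1, so H_1 = 0.
  H_2: rank ker ∂_2 − rank ∂_3 = (6 − 5) − 0 = 1, and there is no ∂_3, so H_2 = Z.

(K is a triangulation of the 2-sphere S^2.)

H_0 ≅ Z,  H_1 = 0,  H_2 ≅ Z.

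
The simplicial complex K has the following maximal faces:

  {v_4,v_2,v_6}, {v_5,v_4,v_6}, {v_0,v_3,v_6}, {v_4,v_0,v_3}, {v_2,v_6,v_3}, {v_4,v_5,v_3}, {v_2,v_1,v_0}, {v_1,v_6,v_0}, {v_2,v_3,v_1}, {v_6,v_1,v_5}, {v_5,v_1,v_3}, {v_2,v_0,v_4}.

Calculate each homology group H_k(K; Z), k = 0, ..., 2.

K has 7 vertices, 18 edges, 12 triangles.
rank ∂_0 = 0, rank ∂_1 = 6 ⇒ b_0 = 7 − 0 − 6 = 1; all invariant factors of ∂_1 are 1 so no torsion. So H_0 ≅ Z.
rank ∂_1 = 6, rank ∂_2 = 12 ⇒ b_1 = 18 − 6 − 12 = 0; ∂_2 has invariant factor(s) [2] giving torsion. So H_1 ≅ Z/2.
rank ∂_2 = 12, rank ∂_3 = 0 ⇒ b_2 = 12 − 12 − 0 = 0. So H_2 ≅ 0.

H_0 ≅ Z,  H_1 ≅ Z/2,  H_2 = 0.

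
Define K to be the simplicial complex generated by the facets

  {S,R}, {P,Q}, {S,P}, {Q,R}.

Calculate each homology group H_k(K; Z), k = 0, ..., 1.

H_0 ≅ Z,  H_1 ≅ Z.

Order the vertices as P < Q < R < S. Listing each simplex with vertices in this order, K has dimension 1 with simplices:

  0-simplices (4): P, Q, R, S
  1-simplices (4): PQ, PS, QR, RS

Hence C_0 ≅ Z^4, C_1 ≅ Z^4.

∂_1: C_1 → C_0 is given by ∂[p,q] = [q] − [p]. For instance
  ∂QR = R − Q.
The resulting 4×4 matrix has rank 3, and its Smith normal form has invariant factors (1,1,1).

Computing H_k = (kernel of ∂_k) / (image of ∂_{k+1}):

  H_0: rank C_0 − rank ∂_1 = 4 − 3 = 1, and the invariant factors of ∂_1 are all 1, so H_0 ≅ Z.
  H_1: rank ker ∂_1 − rank ∂_2 = (4 − 3) − 0 = 1, and there is no ∂_2, so H_1 ≅ Z.

As a check, the Euler characteristic is 4 − 4 = 0, which agrees with 1 − 1 = 0.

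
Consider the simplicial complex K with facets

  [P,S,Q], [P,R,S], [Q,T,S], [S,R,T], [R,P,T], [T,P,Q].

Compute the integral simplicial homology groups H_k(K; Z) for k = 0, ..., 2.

H_0 ≅ Z,  H_1 = 0,  H_2 ≅ Z.

Order the vertices as P < Q < R < S < T. Listing each simplex with vertices in this order, K has dimension 2 with simplices:

  0-simplices (5): P, Q, R, S, T
  1-simplices (9): PQ, PR, PS, PT, QS, QT, RS, RT, ST
  2-simplices (6): PQS, PQT, PRS, PRT, QST, RST

so the chain groups are C_0 ≅ Z^5, C_1 ≅ Z^9, C_2 ≅ Z^6.

∂_1: C_1 → C_0 sends each edge [p,q] (with p < q) to q − p. For instance
  ∂PR = R − P.
The 5×9 boundary matrix has rank 4 and Smith normal form diag(1,1,1,1).

The boundary map ∂_2: C_2 → C_1 sends each 2-simplex [p,q,r] to [q,r] − [p,r] + [p,q]. For instance
  ∂PQT = QT − PT + PQ,
  ∂PRT = RT − PT + PR.
The resulting 9×6 matrix has rank 5, and its Smith normal form has invariant factors (1,1,1,1,1).

Now H_k = ker ∂_k / im ∂_{k+1}, so:

  H_0: rank C_0 − rank ∂_1 = 5 − 4 = 1, and the invariant factors of ∂_1 are all 1, so H_0 = Z.
  H_1: rank ker ∂_1 − rank ∂_2 = (9 − 4) − 5 = 0, and the invariant factors of ∂_2 are all 1, so H_1 = 0.
  H_2: rank ker ∂_2 − rank ∂_3 = (6 − 5) − 0 = 1, and there is no ∂_3, so H_2 = Z.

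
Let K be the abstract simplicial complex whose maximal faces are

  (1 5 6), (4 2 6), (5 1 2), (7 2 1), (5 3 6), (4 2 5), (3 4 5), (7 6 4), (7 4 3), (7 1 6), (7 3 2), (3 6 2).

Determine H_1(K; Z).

Take the total order 1 < 2 < 3 < 4 < 5 < 6 < 7 on the vertex set. Then K (dimension 2) consists of the simplices:

  0-simplices (7): [1], [2], [3], [4], [5], [6], [7]
  1-simplices (18): [1,2], [1,5], [1,6], [1,7], [2,3], [2,4], [2,5], [2,6], [2,7], [3,4], [3,5], [3,6], [3,7], [4,5], [4,6], [4,7], [5,6], [6,7]
  2-simplices (12): [1,2,5], [1,2,7], [1,5,6], [1,6,7], [2,3,6], [2,3,7], [2,4,5], [2,4,6], [3,4,5], [3,4,7], [3,5,6], [4,6,7]

Hence C_0 ≅ Z^7, C_1 ≅ Z^18, C_2 ≅ Z^12.

The boundary map ∂_1: C_1 → C_0 maps an edge to its endpoints' difference, ∂[p,q] = q − p. For instance
  ∂[2,7] = [7] − [2].
The 7×18 boundary matrix has rank 6 and Smith normal form diag(1,1,1,1,1,1).

The boundary map ∂_2: C_2 → C_1 sends each 2-simplex [p,q,r] to [q,r] − [p,r] + [p,q]. For instance
  ∂[2,4,5] = [4,5] − [2,5] + [2,4],
  ∂[1,2,5] = [2,5] − [1,5] + [1,2].
The 18×12 boundary matrix has rank 12 and Smith normal form diag(1,1,1,1,1,1,1,1,1,1,1,2).

From H_k ≅ ker(∂_k) / im(∂_{k+1}) we obtain:

  H_1: rank ker ∂_1 − rank ∂_2 = (18 − 6) − 12 = 0, and ∂_2 has invariant factor 2 > 1, so H_1 = Z_2.

H_1 = Z_2.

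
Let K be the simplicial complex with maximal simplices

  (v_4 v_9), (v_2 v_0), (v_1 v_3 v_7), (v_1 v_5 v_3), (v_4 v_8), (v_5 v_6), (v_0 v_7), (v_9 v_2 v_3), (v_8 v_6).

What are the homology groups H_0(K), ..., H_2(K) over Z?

H_0 ≅ Z,  H_1 ≅ Z^2,  H_2 = 0.

We work with the vertex ordering v_0 < v_1 < v_2 < v_3 < v_4 < v_5 < v_6 < v_7 < v_8 < v_9. The simplices of K, each written with vertices in increasing order, are:

  0-simplices (10): [v_0], [v_1], [v_2], [v_3], [v_4], [v_5], [v_6], [v_7], [v_8], [v_9]
  1-simplices (14): [v_0,v_2], [v_0,v_7], [v_1,v_3], [v_1,v_5], [v_1,v_7], [v_2,v_3], [v_2,v_9], [v_3,v_5], [v_3,v_7], [v_3,v_9], [v_4,v_8], [v_4,v_9], [v_5,v_6], [v_6,v_8]
  2-simplices (3): [v_1,v_3,v_5], [v_1,v_3,v_7], [v_2,v_3,v_9]

so the chain groups are C_0 ≅ Z^10, C_1 ≅ Z^14, C_2 ≅ Z^3.

Boundary ∂_1: C_1 → C_0 sends each edge [p,q] (with p < q) to q − p. For instance
  ∂[v_2,v_9] = [v_9] − [v_2].
This gives a 10×14 integer matrix of rank 9; reducing to Smith normal form yields diagonal entries (1,1,1,1,1,1,1,1,1).

Boundary ∂_2: C_2 → C_1 acts by ∂[p,q,r] = [q,r] − [p,r] + [p,q]. For instance
  ∂[v_1,v_3,v_5] = [v_3,v_5] − [v_1,v_5] + [v_1,v_3],
  ∂[v_1,v_3,v_7] = [v_3,v_7] − [v_1,v_7] + [v_1,v_3].
The resulting 14×3 matrix has rank 3, and its Smith normal form has invariant factors (1,1,1).

Reading off H_k = ker ∂_k / im ∂_{k+1}:

  H_0: rank C_0 − rank ∂_1 = 10 − 9 = 1, and the invariant factors of ∂_1 are all 1, so H_0 = Z.
  H_1: rank ker ∂_1 − rank ∂_2 = (14 − 9) − 3 = 2, and the invariant factors of ∂_2 are all 1, so H_1 = Z^2.
  H_2: rank ker ∂_2 − rank ∂_3 = (3 − 3) − 0 = 0, and there is no ∂_3, so H_2 = 0.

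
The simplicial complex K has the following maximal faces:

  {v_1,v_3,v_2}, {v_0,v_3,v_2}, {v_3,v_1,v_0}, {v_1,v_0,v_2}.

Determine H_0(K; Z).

H_0 ≅ Z.

We work with the vertex ordering v_0 < v_1 < v_2 < v_3. The simplices of K, each written with vertices in increasing order, are:

  0-simplices (4): [v_0], [v_1], [v_2], [v_3]
  1-simplices (6): [v_0,v_1], [v_0,v_2], [v_0,v_3], [v_1,v_2], [v_1,v_3], [v_2,v_3]
  2-simplices (4): [v_0,v_1,v_2], [v_0,v_1,v_3], [v_0,v_2,v_3], [v_1,v_2,v_3]

so the chain groups are C_0 ≅ Z^4, C_1 ≅ Z^6, C_2 ≅ Z^4.

The boundary map ∂_1: C_1 → C_0 sends each edge [p,q] (with p < q) to q − p.
The 4×6 boundary matrix has rank 3 and Smith normal form diag(1,1,1).

The boundary map ∂_2: C_2 → C_1 sends each 2-simplex [p,q,r] to [q,r] − [p,r] + [p,q]. For instance
  ∂[v_0,v_1,v_2] = [v_1,v_2] − [v_0,v_2] + [v_0,v_1],
  ∂[v_0,v_2,v_3] = [v_2,v_3] − [v_0,v_3] + [v_0,v_2].
As a 6×4 matrix over Z this has rank 3, with invariant factors (1,1,1).

Now H_k = ker ∂_k / im ∂_{k+1}, so:

  H_0: rank C_0 − rank ∂_1 = 4 − 3 = 1, and the invariant factors of ∂_1 are all 1, so H_0 = Z.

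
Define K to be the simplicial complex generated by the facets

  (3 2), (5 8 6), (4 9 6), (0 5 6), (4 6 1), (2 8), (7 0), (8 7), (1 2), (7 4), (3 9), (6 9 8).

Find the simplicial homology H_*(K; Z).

H_0 ≅ Z,  H_1 ≅ Z^4,  H_2 = 0.

We work with the vertex ordering 0 < 1 < 2 < 3 < 4 < 5 < 6 < 7 < 8 < 9. The simplices of K, each written with vertices in increasing order, are:

  0-simplices (10): [0], [1], [2], [3], [4], [5], [6], [7], [8], [9]
  1-simplices (18): [0,5], [0,6], [0,7], [1,2], [1,4], [1,6], [2,3], [2,8], [3,9], [4,6], [4,7], [4,9], [5,6], [5,8], [6,8], [6,9], [7,8], [8,9]
  2-simplices (5): [0,5,6], [1,4,6], [4,6,9], [5,6,8], [6,8,9]

giving chain groups C_0 ≅ Z^10, C_1 ≅ Z^18, C_2 ≅ Z^5.

∂_1: C_1 → C_0 maps an edge to its endpoints' difference, ∂[p,q] = q − p.
The 10×18 boundary matrix has rank 9 and Smith normal form diag(1,1,1,1,1,1,1,1,1).

Boundary ∂_2: C_2 → C_1 sends each 2-simplex [p,q,r] to [q,r] − [p,r] + [p,q]. For instance
  ∂[0,5,6] = [5,6] − [0,6] + [0,5],
  ∂[5,6,8] = [6,8] − [5,8] + [5,6].
This gives a 18×5 integer matrix of rank 5; reducing to Smith normal form yields diagonal entries (1,1,1,1,1).

Computing H_k = (kernel of ∂_k) / (image of ∂_{k+1}):

  H_0: rank C_0 − rank ∂_1 = 10 − 9 = 1, and the invariant factors of ∂_1 are all 1, so H_0 ≅ Z.
  H_1: rank ker ∂_1 − rank ∂_2 = (18 − 9) − 5 = 4, and the invariant factors of ∂_2 are all 1, so H_1 ≅ Z^4.
  H_2: rank ker ∂_2 − rank ∂_3 = (5 − 5) − 0 = 0, and there is no ∂_3, so H_2 ≅ 0.

As a check, the Euler characteristic is 10 − 18 + 5 = -3, which agrees with 1 − 4 + 0 = -3.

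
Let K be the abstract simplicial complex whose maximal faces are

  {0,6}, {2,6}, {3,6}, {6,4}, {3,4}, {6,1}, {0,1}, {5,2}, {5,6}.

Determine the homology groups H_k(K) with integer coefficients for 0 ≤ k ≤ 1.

Order the vertices as 0 < 1 < 2 < 3 < 4 < 5 < 6. Listing each simplex with vertices in this order, K has dimension 1 with simplices:

  0-simplices (7): [0], [1], [2], [3], [4], [5], [6]
  1-simplices (9): [0,1], [0,6], [1,6], [2,5], [2,6], [3,4], [3,6], [4,6], [5,6]

so the chain groups are C_0 ≅ Z^7, C_1 ≅ Z^9.

Boundary ∂_1: C_1 → C_0 sends each edge [p,q] (with p < q) to q − p. For instance
  ∂[1,6] = [6] − [1].
As a 7×9 matrix over Z this has rank 6, with invariant factors (1,1,1,1,1,1).

Computing H_k = (kernel of ∂_k) / (image of ∂_{k+1}):

  H_0: rank C_0 − rank ∂_1 = 7 − 6 = 1, and the invariant factors of ∂_1 are all 1, so H_0 ≅ Z.
  H_1: rank ker ∂_1 − rank ∂_2 = (9 − 6) − 0 = 3, and there is no ∂_2, so H_1 ≅ Z^3.

(K is a triangulation of a wedge of 3 circles.)

H_0 ≅ Z,  H_1 ≅ Z^3.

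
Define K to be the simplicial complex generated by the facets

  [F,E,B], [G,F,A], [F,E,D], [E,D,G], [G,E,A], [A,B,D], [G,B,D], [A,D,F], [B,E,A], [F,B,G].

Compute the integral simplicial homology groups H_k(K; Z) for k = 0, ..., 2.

H_0 ≅ Z,  H_1 ≅ Z/2,  H_2 = 0.

Take the total order A < B < D < E < F < G on the vertex set. Then K (dimension 2) consists of the simplices:

  0-simplices (6): A, B, D, E, F, G
  1-simplices (15): AB, AD, AE, AF, AG, BD, BE, BF, BG, DE, DF, DG, EF, EG, FG
  2-simplices (10): ABD, ABE, ADF, AEG, AFG, BDG, BEF, BFG, DEF, DEG

so the chain groups are C_0 ≅ Z^6, C_1 ≅ Z^15, C_2 ≅ Z^10.

Boundary ∂_1: C_1 → C_0 is given by ∂[p,q] = [q] − [p]. For instance
  ∂DG = G − D.
The resulting 6×15 matrix has rank 5, and its Smith normal form has invariant factors (1,1,1,1,1).

∂_2: C_2 → C_1 maps a triangle to the signed sum of its edges. For instance
  ∂AFG = FG − AG + AF,
  ∂BDG = DG − BG + BD.
The 15×10 boundary matrix has rank 10 and Smith normal form diag(1,1,1,1,1,1,1,1,1,2).

Reading off H_k = ker ∂_k / im ∂_{k+1}:

  H_0: rank C_0 − rank ∂_1 = 6 − 5 = 1, and the invariant factors of ∂_1 are all 1, so H_0 = Z.
  H_1: rank ker ∂_1 − rank ∂_2 = (15 − 5) − 10 = 0, and ∂_2 has invariant factor 2 > 1, so H_1 = Z/2.
  H_2: rank ker ∂_2 − rank ∂_3 = (10 − 10) − 0 = 0, and there is no ∂_3, so H_2 = 0.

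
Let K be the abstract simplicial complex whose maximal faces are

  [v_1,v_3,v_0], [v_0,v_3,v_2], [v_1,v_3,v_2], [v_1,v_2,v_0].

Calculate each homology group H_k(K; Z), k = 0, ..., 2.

H_0 ≅ Z,  H_1 = 0,  H_2 ≅ Z.

Fix the vertex order v_0 < v_1 < v_2 < v_3 and write every simplex with vertices in increasing order. Then dim K = 2 and the simplices of K are:

  0-simplices (4): [v_0], [v_1], [v_2], [v_3]
  1-simplices (6): [v_0,v_1], [v_0,v_2], [v_0,v_3], [v_1,v_2], [v_1,v_3], [v_2,v_3]
  2-simplices (4): [v_0,v_1,v_2], [v_0,v_1,v_3], [v_0,v_2,v_3], [v_1,v_2,v_3]

giving chain groups C_0 ≅ Z^4, C_1 ≅ Z^6, C_2 ≅ Z^4.

∂_1: C_1 → C_0 maps an edge to its endpoints' difference, ∂[p,q] = q − p. For instance
  ∂[v_0,v_2] = [v_2] − [v_0].
This gives a 4×6 integer matrix of rank 3; reducing to Smith normal form yields diagonal entries (1,1,1).

The boundary map ∂_2: C_2 → C_1 maps a triangle to the signed sum of its edges. For instance
  ∂[v_0,v_1,v_3] = [v_1,v_3] − [v_0,v_3] + [v_0,v_1],
  ∂[v_0,v_2,v_3] = [v_2,v_3] − [v_0,v_3] + [v_0,v_2].
The 6×4 boundary matrix has rank 3 and Smith normal form diag(1,1,1).

Now H_k = ker ∂_k / im ∂_{k+1}, so:

  H_0: rank C_0 − rank ∂_1 = 4 − 3 = 1, and the invariant factors of ∂_1 are all 1, so H_0 ≅ Z.
  H_1: rank ker ∂_1 − rank ∂_2 = (6 − 3) − 3 = 0, and the invariant factors of ∂_2 are all 1, so H_1 ≅ 0.
  H_2: rank ker ∂_2 − rank ∂_3 = (4 − 3) − 0 = 1, and there is no ∂_3, so H_2 ≅ Z.

As a check, the Euler characteristic is 4 − 6 + 4 = 2, which agrees with 1 − 0 + 1 = 2.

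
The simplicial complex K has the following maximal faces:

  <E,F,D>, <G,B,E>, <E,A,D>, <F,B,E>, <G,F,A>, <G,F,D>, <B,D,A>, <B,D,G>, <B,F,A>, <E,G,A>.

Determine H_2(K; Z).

H_2 = 0.

Take the total order A < B < D < E < F < G on the vertex set. Then K (dimension 2) consists of the simplices:

  0-simplices (6): A, B, D, E, F, G
  1-simplices (15): AB, AD, AE, AF, AG, BD, BE, BF, BG, DE, DF, DG, EF, EG, FG
  2-simplices (10): ABD, ABF, ADE, AEG, AFG, BDG, BEF, BEG, DEF, DFG

Hence C_0 ≅ Z^6, C_1 ≅ Z^15, C_2 ≅ Z^10.

Boundary ∂_1: C_1 → C_0 maps an edge to its endpoints' difference, ∂[p,q] = q − p. For instance
  ∂DF = F − D.
The resulting 6×15 matrix has rank 5, and its Smith normal form has invariant factors (1,1,1,1,1).

∂_2: C_2 → C_1 sends each 2-simplex [p,q,r] to [q,r] − [p,r] + [p,q]. For instance
  ∂BDG = DG − BG + BD,
  ∂DFG = FG − DG + DF.
As a 15×10 matrix over Z this has rank 10, with invariant factors (1,1,1,1,1,1,1,1,1,2).

Computing H_k = (kernel of ∂_k) / (image of ∂_{k+1}):

  H_2: rank ker ∂_2 − rank ∂_3 = (10 − 10) − 0 = 0, and there is no ∂_3, so H_2 = 0.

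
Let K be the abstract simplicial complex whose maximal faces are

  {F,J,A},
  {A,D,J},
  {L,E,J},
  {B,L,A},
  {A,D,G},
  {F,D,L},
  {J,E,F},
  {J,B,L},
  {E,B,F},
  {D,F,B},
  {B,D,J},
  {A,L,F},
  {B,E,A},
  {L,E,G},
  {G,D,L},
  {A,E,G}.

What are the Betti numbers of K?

b_0 = 1, b_1 = 2, b_2 = 1.

Order the vertices as A < B < D < E < F < G < J < L. Listing each simplex with vertices in this order, K has dimension 2 with simplices:

  0-simplices (8): A, B, D, E, F, G, J, L
  1-simplices (24): AB, AD, AE, AF, AG, AJ, AL, BD, BE, BF, BJ, BL, DF, DG, DJ, DL, EF, EG, EJ, EL, FJ, FL, GL, JL
  2-simplices (16): ABE, ABL, ADG, ADJ, AEG, AFJ, AFL, BDF, BDJ, BEF, BJL, DFL, DGL, EFJ, EGL, EJL

so the chain groups are C_0 ≅ Z^8, C_1 ≅ Z^24, C_2 ≅ Z^16.

Boundary ∂_1: C_1 → C_0 is given by ∂[p,q] = [q] − [p].
The 8×24 boundary matrix has rank 7 and Smith normal form diag(1,1,1,1,1,1,1).

The boundary map ∂_2: C_2 → C_1 acts by ∂[p,q,r] = [q,r] − [p,r] + [p,q]. For instance
  ∂ADJ = DJ − AJ + AD,
  ∂EGL = GL − EL + EG.
This gives a 24×16 integer matrix of rank 15; reducing to Smith normal form yields diagonal entries (1,1,1,1,1,1,1,1,1,1,1,1,1,1,1).

Computing H_k = (kernel of ∂_k) / (image of ∂_{k+1}):

  H_0: rank C_0 − rank ∂_1 = 8 − 7 = 1, and the invariant factors of ∂_1 are all 1, so H_0 ≅ Z.
  H_1: rank ker ∂_1 − rank ∂_2 = (24 − 7) − 15 = 2, and the invariant factors of ∂_2 are all 1, so H_1 ≅ Z^2.
  H_2: rank ker ∂_2 − rank ∂_3 = (16 − 15) − 0 = 1, and there is no ∂_3, so H_2 ≅ Z.

Hence the Betti numbers are b_0 = 1, b_1 = 2, b_2 = 1.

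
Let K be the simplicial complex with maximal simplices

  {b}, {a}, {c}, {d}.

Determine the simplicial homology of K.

Take the total order a < b < c < d on the vertex set. Then K (dimension 0) consists of the simplices:

  0-simplices (4): a, b, c, d

so the chain groups are C_0 ≅ Z^4.

Reading off H_k = ker ∂_k / im ∂_{k+1}:

  H_0: rank C_0 − rank ∂_1 = 4 − 0 = 4, and there is no ∂_1, so H_0 ≅ Z^4.

H_0 ≅ Z^4.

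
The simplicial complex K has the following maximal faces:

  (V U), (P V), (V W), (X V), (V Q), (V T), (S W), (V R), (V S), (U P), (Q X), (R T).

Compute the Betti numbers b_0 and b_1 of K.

b_0 = 1, b_1 = 4.

Order the vertices as P < Q < R < S < T < U < V < W < X. Listing each simplex with vertices in this order, K has dimension 1 with simplices:

  0-simplices (9): P, Q, R, S, T, U, V, W, X
  1-simplices (12): PU, PV, QV, QX, RT, RV, SV, SW, TV, UV, VW, VX

so the chain groups are C_0 ≅ Z^9, C_1 ≅ Z^12.

Boundary ∂_1: C_1 → C_0 is given by ∂[p,q] = [q] − [p].
The resulting 9×12 matrix has rank 8, and its Smith normal form has invariant factors (1,1,1,1,1,1,1,1).

Reading off H_k = ker ∂_k / im ∂_{k+1}:

  H_0: rank C_0 − rank ∂_1 = 9 − 8 = 1, and the invariant factors of ∂_1 are all 1, so H_0 = Z.
  H_1: rank ker ∂_1 − rank ∂_2 = (12 − 8) − 0 = 4, and there is no ∂_2, so H_1 = Z^4.

(K is a triangulation of a wedge of 4 circles.)

Hence the Betti numbers are b_0 = 1, b_1 = 4.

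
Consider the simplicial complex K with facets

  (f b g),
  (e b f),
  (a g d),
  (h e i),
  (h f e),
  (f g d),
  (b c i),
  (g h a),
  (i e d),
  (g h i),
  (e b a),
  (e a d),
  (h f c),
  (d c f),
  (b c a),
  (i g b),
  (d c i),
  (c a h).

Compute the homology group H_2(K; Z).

H_2 ≅ Z.

Take the total order a < b < c < d < e < f < g < h < i on the vertex set. Then K (dimension 2) consists of the simplices:

  0-simplices (9): a, b, c, d, e, f, g, h, i
  1-simplices (27): ab, ac, ad, ae, ag, ah, bc, be, bf, bg, bi, cd, cf, ch, ci, de, df, dg, di, ef, eh, ei, fg, fh, gh, gi, hi
  2-simplices (18): abc, abe, ach, ade, adg, agh, bci, bef, bfg, bgi, cdf, cdi, cfh, dei, dfg, efh, ehi, ghi

so the chain groups are C_0 ≅ Z^9, C_1 ≅ Z^27, C_2 ≅ Z^18.

Boundary ∂_1: C_1 → C_0 maps an edge to its endpoints' difference, ∂[p,q] = q − p.
The 9×27 boundary matrix has rank 8 and Smith normal form diag(1,1,1,1,1,1,1,1).

The boundary map ∂_2: C_2 → C_1 acts by ∂[p,q,r] = [q,r] − [p,r] + [p,q]. For instance
  ∂bfg = fg − bg + bf,
  ∂ade = de − ae + ad.
The resulting 27×18 matrix has rank 17, and its Smith normal form has invariant factors (1,1,1,1,1,1,1,1,1,1,1,1,1,1,1,1,1).

Reading off H_k = ker ∂_k / im ∂_{k+1}:

  H_2: rank ker ∂_2 − rank ∂_3 = (18 − 17) − 0 = 1, and there is no ∂_3, so H_2 = Z.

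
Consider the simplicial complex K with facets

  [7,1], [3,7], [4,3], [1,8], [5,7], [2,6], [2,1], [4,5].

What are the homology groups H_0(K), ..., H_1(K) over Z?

H_0 ≅ Z,  H_1 ≅ Z.

We work with the vertex ordering 1 < 2 < 3 < 4 < 5 < 6 < 7 < 8. The simplices of K, each written with vertices in increasing order, are:

  0-simplices (8): [1], [2], [3], [4], [5], [6], [7], [8]
  1-simplices (8): [1,2], [1,7], [1,8], [2,6], [3,4], [3,7], [4,5], [5,7]

Hence C_0 ≅ Z^8, C_1 ≅ Z^8.

The boundary map ∂_1: C_1 → C_0 maps an edge to its endpoints' difference, ∂[p,q] = q − p. For instance
  ∂[3,4] = [4] − [3].
The 8×8 boundary matrix has rank 7 and Smith normal form diag(1,1,1,1,1,1,1).

Reading off H_k = ker ∂_k / im ∂_{k+1}:

  H_0: rank C_0 − rank ∂_1 = 8 − 7 = 1, and the invariant factors of ∂_1 are all 1, so H_0 = Z.
  H_1: rank ker ∂_1 − rank ∂_2 = (8 − 7) − 0 = 1, and there is no ∂_2, so H_1 = Z.

As a check, the Euler characteristic is 8 − 8 = 0, which agrees with 1 − 1 = 0.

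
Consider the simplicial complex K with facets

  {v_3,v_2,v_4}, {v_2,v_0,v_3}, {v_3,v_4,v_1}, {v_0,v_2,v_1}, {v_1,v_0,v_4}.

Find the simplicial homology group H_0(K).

Fix the vertex order v_0 < v_1 < v_2 < v_3 < v_4 and write every simplex with vertices in increasing order. Then dim K = 2 and the simplices of K are:

  0-simplices (5): [v_0], [v_1], [v_2], [v_3], [v_4]
  1-simplices (10): [v_0,v_1], [v_0,v_2], [v_0,v_3], [v_0,v_4], [v_1,v_2], [v_1,v_3], [v_1,v_4], [v_2,v_3], [v_2,v_4], [v_3,v_4]
  2-simplices (5): [v_0,v_1,v_2], [v_0,v_1,v_4], [v_0,v_2,v_3], [v_1,v_3,v_4], [v_2,v_3,v_4]

Hence C_0 ≅ Z^5, C_1 ≅ Z^10, C_2 ≅ Z^5.

∂_1: C_1 → C_0 maps an edge to its endpoints' difference, ∂[p,q] = q − p. For instance
  ∂[v_0,v_4] = [v_4] − [v_0].
This gives a 5×10 integer matrix of rank 4; reducing to Smith normal form yields diagonal entries (1,1,1,1).

The boundary map ∂_2: C_2 → C_1 maps a triangle to the signed sum of its edges. For instance
  ∂[v_0,v_2,v_3] = [v_2,v_3] − [v_0,v_3] + [v_0,v_2],
  ∂[v_0,v_1,v_2] = [v_1,v_2] − [v_0,v_2] + [v_0,v_1].
As a 10×5 matrix over Z this has rank 5, with invariant factors (1,1,1,1,1).

Computing H_k = (kernel of ∂_k) / (image of ∂_{k+1}):

  H_0: rank C_0 − rank ∂_1 = 5 − 4 = 1, and the invariant factors of ∂_1 are all 1, so H_0 ≅ Z.

H_0 = Z.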